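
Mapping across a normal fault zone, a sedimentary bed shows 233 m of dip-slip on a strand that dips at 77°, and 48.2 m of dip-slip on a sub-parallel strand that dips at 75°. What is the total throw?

274 m

throw_A = 233 × sin(77°) = 227 m
throw_B = 48.2 × sin(75°) = 46.56 m
total = 227 + 46.56 = 274 m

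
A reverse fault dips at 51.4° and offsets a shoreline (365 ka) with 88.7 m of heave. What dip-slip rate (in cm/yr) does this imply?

dip-slip = heave / cos(dip) = 88.7 m / cos(51.4°) = 142.2 m
rate = 142.2 m / 365 ka = 0.000390 m/yr = 0.0390 cm/yr

0.0390 cm/yr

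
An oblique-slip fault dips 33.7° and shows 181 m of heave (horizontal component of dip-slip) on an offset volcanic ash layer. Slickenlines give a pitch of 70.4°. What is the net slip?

dip-slip = heave / cos(dip) = 181 / cos(33.7°) = 217.6 m
net slip = dip-slip / sin(rake) = 217.6 / sin(70.4°) = 231 m

231 m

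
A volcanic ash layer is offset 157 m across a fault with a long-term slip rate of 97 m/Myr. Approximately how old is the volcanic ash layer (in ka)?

age = offset / rate = 157 m / (97 m/Myr) = 1.62e+06 yr = 1620 ka

1620 ka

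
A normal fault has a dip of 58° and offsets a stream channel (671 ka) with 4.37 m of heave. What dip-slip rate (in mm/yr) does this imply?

0.0123 mm/yr

dip-slip = heave / cos(dip) = 4.37 m / cos(58°) = 8.247 m
rate = 8.247 m / 671 ka = 0.0000123 m/yr = 0.0123 mm/yr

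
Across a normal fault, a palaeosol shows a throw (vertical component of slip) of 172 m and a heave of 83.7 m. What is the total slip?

net slip = √(throw² + heave²) = √(172² + 83.7²) = 191 m

191 m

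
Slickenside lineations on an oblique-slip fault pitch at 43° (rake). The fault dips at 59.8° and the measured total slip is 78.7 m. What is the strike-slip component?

strike-slip = net slip × cos(rake) = 78.7 m × cos(43°) = 57.6 m

57.6 m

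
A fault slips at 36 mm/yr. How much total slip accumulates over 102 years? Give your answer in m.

3.67 m

slip = rate × time = 36 mm/yr × 102 years = 3.67 m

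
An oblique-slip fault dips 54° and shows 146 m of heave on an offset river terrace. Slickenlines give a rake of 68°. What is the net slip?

268 m

dip-slip = heave / cos(dip) = 146 / cos(54°) = 248.4 m
net slip = dip-slip / sin(rake) = 248.4 / sin(68°) = 268 m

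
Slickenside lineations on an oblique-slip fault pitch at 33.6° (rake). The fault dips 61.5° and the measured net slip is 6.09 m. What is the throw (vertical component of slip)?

dip-slip = net slip × sin(rake) = 6.09 m × sin(33.6°) = 3.370 m
throw = dip-slip × sin(dip) = 3.370 × sin(61.5°) = 2.96 m

2.96 m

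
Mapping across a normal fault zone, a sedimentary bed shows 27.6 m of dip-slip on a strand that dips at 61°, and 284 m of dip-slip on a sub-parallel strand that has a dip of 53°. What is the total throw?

throw_A = 27.6 × sin(61°) = 24.14 m
throw_B = 284 × sin(53°) = 226.8 m
total = 24.14 + 226.8 = 251 m

251 m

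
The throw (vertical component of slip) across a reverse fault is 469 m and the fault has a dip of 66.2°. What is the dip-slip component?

dip-slip = throw / sin(dip) = 469 / sin(66.2°) = 513 m

513 m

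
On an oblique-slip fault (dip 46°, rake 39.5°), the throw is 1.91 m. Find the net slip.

4.17 m

dip-slip = throw / sin(dip) = 1.91 / sin(46°) = 2.655 m
net slip = dip-slip / sin(rake) = 2.655 / sin(39.5°) = 4.17 m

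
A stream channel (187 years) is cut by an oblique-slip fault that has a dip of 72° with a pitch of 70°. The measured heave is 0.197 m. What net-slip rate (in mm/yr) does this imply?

3.63 mm/yr

dip-slip = heave / cos(dip) = 0.197 / cos(72°) = 0.6375 m
net slip = dip-slip / sin(rake) = 0.6375 / sin(70°) = 0.6784 m
rate = 0.6784 m / 187 years = 0.00363 m/yr = 3.63 mm/yr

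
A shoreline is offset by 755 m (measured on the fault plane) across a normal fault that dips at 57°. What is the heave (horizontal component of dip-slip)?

heave = dip-slip × cos(dip) = 755 m × cos(57°) = 411 m

411 m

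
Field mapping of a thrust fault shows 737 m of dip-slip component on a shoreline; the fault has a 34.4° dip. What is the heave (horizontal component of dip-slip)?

608 m

heave = dip-slip × cos(dip) = 737 m × cos(34.4°) = 608 m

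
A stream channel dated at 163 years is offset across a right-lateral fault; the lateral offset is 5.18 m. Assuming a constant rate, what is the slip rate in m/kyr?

31.8 m/kyr

rate = 5.18 m / 163 years = 0.0318 m/yr = 31.8 m/kyr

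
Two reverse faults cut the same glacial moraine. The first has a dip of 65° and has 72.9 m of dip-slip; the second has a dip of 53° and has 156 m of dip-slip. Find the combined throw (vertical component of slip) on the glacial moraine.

throw_A = 72.9 × sin(65°) = 66.07 m
throw_B = 156 × sin(53°) = 124.6 m
total = 66.07 + 124.6 = 191 m

191 m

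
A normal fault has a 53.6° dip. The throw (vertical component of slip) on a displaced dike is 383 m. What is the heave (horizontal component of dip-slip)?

heave = throw / tan(dip) = 383 / tan(53.6°) = 282 m

282 m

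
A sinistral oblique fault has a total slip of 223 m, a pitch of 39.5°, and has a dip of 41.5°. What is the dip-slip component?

dip-slip = net slip × sin(rake) = 223 m × sin(39.5°) = 142 m

142 m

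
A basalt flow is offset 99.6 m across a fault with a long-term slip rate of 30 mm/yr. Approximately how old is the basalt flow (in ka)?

age = offset / rate = 99.6 m / (30 mm/yr) = 3320 yr = 3.32 ka

3.32 ka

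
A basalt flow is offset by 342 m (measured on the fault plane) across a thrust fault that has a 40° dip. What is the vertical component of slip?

220 m

throw = dip-slip × sin(dip) = 342 m × sin(40°) = 220 m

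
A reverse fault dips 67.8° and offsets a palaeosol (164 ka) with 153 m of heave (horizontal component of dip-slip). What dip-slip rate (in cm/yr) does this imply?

dip-slip = heave / cos(dip) = 153 m / cos(67.8°) = 404.9 m
rate = 404.9 m / 164 ka = 0.00247 m/yr = 0.247 cm/yr

0.247 cm/yr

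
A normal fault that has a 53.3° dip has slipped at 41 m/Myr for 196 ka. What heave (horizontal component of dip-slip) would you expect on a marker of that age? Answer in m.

dip-slip = rate × time = 41 m/Myr × 196 ka = 8.036 m
heave = dip-slip × cos(dip) = 8.036 × cos(53.3°) = 4.80 m

4.80 m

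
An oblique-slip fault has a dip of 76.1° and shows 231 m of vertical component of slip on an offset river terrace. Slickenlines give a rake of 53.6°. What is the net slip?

296 m

dip-slip = throw / sin(dip) = 231 / sin(76.1°) = 238 m
net slip = dip-slip / sin(rake) = 238 / sin(53.6°) = 296 m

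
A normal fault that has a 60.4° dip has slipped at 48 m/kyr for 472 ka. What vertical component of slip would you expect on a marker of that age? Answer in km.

19.7 km

dip-slip = rate × time = 48 m/kyr × 472 ka = 22660 m
throw = dip-slip × sin(dip) = 22660 × sin(60.4°) = 19700 m = 19.7 km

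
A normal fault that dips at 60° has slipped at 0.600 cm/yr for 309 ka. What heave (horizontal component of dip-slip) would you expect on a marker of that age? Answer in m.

dip-slip = rate × time = 0.600 cm/yr × 309 ka = 1854 m
heave = dip-slip × cos(dip) = 1854 × cos(60°) = 927 m

927 m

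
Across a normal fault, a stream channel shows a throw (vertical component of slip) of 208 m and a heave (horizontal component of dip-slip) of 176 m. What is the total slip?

net slip = √(throw² + heave²) = √(208² + 176²) = 272 m

272 m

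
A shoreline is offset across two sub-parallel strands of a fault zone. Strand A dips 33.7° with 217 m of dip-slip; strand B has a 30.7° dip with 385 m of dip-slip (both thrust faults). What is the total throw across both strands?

317 m

throw_A = 217 × sin(33.7°) = 120.4 m
throw_B = 385 × sin(30.7°) = 196.6 m
total = 120.4 + 196.6 = 317 m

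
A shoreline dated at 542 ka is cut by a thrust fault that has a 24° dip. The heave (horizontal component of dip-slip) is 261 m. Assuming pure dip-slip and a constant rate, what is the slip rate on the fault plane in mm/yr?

dip-slip = heave / cos(dip) = 261 m / cos(24°) = 285.7 m
rate = 285.7 m / 542 ka = 0.000527 m/yr = 0.527 mm/yr

0.527 mm/yr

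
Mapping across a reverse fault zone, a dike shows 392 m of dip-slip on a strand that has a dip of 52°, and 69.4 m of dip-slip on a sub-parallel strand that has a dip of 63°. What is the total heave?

heave_A = 392 × cos(52°) = 241.3 m
heave_B = 69.4 × cos(63°) = 31.51 m
total = 241.3 + 31.51 = 273 m

273 m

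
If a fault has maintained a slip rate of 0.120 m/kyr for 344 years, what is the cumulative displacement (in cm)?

4.13 cm

slip = rate × time = 0.120 m/kyr × 344 years = 0.0413 m = 4.13 cm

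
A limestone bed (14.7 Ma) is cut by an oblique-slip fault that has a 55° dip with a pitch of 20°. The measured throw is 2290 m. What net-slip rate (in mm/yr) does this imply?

0.556 mm/yr

dip-slip = throw / sin(dip) = 2290 / sin(55°) = 2796 m
net slip = dip-slip / sin(rake) = 2796 / sin(20°) = 8174 m
rate = 8174 m / 14.7 Ma = 0.000556 m/yr = 0.556 mm/yr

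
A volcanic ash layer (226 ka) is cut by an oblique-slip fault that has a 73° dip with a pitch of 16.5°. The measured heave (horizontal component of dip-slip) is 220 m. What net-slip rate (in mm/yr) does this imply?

11.7 mm/yr

dip-slip = heave / cos(dip) = 220 / cos(73°) = 752.5 m
net slip = dip-slip / sin(rake) = 752.5 / sin(16.5°) = 2649 m
rate = 2649 m / 226 ka = 0.0117 m/yr = 11.7 mm/yr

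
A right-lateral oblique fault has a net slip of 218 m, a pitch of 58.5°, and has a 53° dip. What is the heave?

dip-slip = net slip × sin(rake) = 218 m × sin(58.5°) = 185.9 m
heave = dip-slip × cos(dip) = 185.9 × cos(53°) = 112 m

112 m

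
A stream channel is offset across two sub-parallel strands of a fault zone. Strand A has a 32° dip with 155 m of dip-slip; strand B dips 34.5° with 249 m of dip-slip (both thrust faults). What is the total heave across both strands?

heave_A = 155 × cos(32°) = 131.4 m
heave_B = 249 × cos(34.5°) = 205.2 m
total = 131.4 + 205.2 = 337 m

337 m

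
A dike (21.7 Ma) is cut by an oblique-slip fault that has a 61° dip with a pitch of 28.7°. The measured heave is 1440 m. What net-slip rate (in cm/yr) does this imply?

0.0285 cm/yr

dip-slip = heave / cos(dip) = 1440 / cos(61°) = 2970 m
net slip = dip-slip / sin(rake) = 2970 / sin(28.7°) = 6185 m
rate = 6185 m / 21.7 Ma = 0.000285 m/yr = 0.0285 cm/yr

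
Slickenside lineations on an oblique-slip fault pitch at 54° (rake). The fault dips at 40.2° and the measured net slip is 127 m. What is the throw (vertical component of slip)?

dip-slip = net slip × sin(rake) = 127 m × sin(54°) = 102.7 m
throw = dip-slip × sin(dip) = 102.7 × sin(40.2°) = 66.3 m

66.3 m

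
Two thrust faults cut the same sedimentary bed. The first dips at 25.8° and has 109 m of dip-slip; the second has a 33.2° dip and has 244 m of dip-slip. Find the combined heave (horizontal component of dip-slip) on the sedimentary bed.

heave_A = 109 × cos(25.8°) = 98.13 m
heave_B = 244 × cos(33.2°) = 204.2 m
total = 98.13 + 204.2 = 302 m

302 m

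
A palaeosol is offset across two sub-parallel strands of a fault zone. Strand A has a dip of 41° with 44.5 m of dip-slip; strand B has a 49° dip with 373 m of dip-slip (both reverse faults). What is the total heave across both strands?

heave_A = 44.5 × cos(41°) = 33.58 m
heave_B = 373 × cos(49°) = 244.7 m
total = 33.58 + 244.7 = 278 m

278 m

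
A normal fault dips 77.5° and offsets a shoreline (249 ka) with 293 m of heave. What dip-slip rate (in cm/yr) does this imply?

dip-slip = heave / cos(dip) = 293 m / cos(77.5°) = 1354 m
rate = 1354 m / 249 ka = 0.00544 m/yr = 0.544 cm/yr

0.544 cm/yr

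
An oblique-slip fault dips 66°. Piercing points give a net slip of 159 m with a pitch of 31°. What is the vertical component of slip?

74.8 m

dip-slip = net slip × sin(rake) = 159 m × sin(31°) = 81.89 m
throw = dip-slip × sin(dip) = 81.89 × sin(66°) = 74.8 m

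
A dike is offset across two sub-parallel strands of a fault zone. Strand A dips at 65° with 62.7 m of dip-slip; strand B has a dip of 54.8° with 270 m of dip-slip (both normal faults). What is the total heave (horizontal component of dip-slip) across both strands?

182 m

heave_A = 62.7 × cos(65°) = 26.50 m
heave_B = 270 × cos(54.8°) = 155.6 m
total = 26.50 + 155.6 = 182 m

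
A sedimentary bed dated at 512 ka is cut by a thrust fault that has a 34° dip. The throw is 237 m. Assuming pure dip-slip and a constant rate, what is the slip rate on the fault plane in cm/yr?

dip-slip = throw / sin(dip) = 237 m / sin(34°) = 423.8 m
rate = 423.8 m / 512 ka = 0.000828 m/yr = 0.0828 cm/yr

0.0828 cm/yr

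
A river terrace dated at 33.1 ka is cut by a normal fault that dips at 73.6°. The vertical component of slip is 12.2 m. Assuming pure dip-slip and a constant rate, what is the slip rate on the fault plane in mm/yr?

dip-slip = throw / sin(dip) = 12.2 m / sin(73.6°) = 12.72 m
rate = 12.72 m / 33.1 ka = 0.000384 m/yr = 0.384 mm/yr

0.384 mm/yr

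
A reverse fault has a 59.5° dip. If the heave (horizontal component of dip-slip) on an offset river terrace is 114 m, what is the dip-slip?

dip-slip = heave / cos(dip) = 114 / cos(59.5°) = 225 m

225 m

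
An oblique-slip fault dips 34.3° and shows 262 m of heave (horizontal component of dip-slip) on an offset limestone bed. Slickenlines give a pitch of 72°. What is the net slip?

dip-slip = heave / cos(dip) = 262 / cos(34.3°) = 317.2 m
net slip = dip-slip / sin(rake) = 317.2 / sin(72°) = 333 m

333 m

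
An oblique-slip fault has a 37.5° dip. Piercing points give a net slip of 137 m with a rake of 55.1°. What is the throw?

dip-slip = net slip × sin(rake) = 137 m × sin(55.1°) = 112.4 m
throw = dip-slip × sin(dip) = 112.4 × sin(37.5°) = 68.4 m

68.4 m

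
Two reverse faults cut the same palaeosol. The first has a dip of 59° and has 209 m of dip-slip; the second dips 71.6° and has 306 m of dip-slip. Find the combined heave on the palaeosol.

heave_A = 209 × cos(59°) = 107.6 m
heave_B = 306 × cos(71.6°) = 96.59 m
total = 107.6 + 96.59 = 204 m

204 m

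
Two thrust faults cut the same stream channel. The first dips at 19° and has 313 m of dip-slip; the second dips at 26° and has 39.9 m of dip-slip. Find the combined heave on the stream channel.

heave_A = 313 × cos(19°) = 295.9 m
heave_B = 39.9 × cos(26°) = 35.86 m
total = 295.9 + 35.86 = 332 m

332 m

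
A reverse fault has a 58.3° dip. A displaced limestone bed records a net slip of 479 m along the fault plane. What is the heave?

252 m

heave = dip-slip × cos(dip) = 479 m × cos(58.3°) = 252 m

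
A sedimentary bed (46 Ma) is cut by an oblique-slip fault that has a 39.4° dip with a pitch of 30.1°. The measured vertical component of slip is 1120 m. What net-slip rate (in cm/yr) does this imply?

0.00765 cm/yr

dip-slip = throw / sin(dip) = 1120 / sin(39.4°) = 1765 m
net slip = dip-slip / sin(rake) = 1765 / sin(30.1°) = 3518 m
rate = 3518 m / 46 Ma = 0.0000765 m/yr = 0.00765 cm/yr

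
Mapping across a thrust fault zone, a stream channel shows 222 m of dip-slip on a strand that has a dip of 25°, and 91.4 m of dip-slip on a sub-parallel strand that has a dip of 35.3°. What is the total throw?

147 m

throw_A = 222 × sin(25°) = 93.82 m
throw_B = 91.4 × sin(35.3°) = 52.82 m
total = 93.82 + 52.82 = 147 m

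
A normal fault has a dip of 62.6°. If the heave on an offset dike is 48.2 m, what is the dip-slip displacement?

105 m

dip-slip = heave / cos(dip) = 48.2 / cos(62.6°) = 105 m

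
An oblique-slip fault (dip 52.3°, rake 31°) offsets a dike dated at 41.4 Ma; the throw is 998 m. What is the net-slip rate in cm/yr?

0.00592 cm/yr

dip-slip = throw / sin(dip) = 998 / sin(52.3°) = 1261 m
net slip = dip-slip / sin(rake) = 1261 / sin(31°) = 2449 m
rate = 2449 m / 41.4 Ma = 0.0000592 m/yr = 0.00592 cm/yr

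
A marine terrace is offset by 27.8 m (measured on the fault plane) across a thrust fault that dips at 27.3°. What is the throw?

throw = dip-slip × sin(dip) = 27.8 m × sin(27.3°) = 12.8 m

12.8 m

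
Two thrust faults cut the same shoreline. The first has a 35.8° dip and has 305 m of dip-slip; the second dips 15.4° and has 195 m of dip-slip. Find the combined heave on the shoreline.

435 m

heave_A = 305 × cos(35.8°) = 247.4 m
heave_B = 195 × cos(15.4°) = 188 m
total = 247.4 + 188 = 435 m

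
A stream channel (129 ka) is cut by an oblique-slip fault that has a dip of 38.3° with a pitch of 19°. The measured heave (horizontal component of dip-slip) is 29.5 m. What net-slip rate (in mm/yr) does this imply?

dip-slip = heave / cos(dip) = 29.5 / cos(38.3°) = 37.59 m
net slip = dip-slip / sin(rake) = 37.59 / sin(19°) = 115.5 m
rate = 115.5 m / 129 ka = 0.000895 m/yr = 0.895 mm/yr

0.895 mm/yr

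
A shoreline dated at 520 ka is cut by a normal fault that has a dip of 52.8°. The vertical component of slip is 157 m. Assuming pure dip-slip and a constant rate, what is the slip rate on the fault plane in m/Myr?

379 m/Myr

dip-slip = throw / sin(dip) = 157 m / sin(52.8°) = 197.1 m
rate = 197.1 m / 520 ka = 0.000379 m/yr = 379 m/Myr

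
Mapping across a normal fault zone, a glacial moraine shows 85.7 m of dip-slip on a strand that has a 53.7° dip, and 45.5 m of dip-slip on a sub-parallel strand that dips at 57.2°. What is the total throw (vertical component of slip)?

throw_A = 85.7 × sin(53.7°) = 69.07 m
throw_B = 45.5 × sin(57.2°) = 38.25 m
total = 69.07 + 38.25 = 107 m

107 m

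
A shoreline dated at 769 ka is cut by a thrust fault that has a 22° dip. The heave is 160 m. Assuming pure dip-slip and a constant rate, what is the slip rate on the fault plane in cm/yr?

0.0224 cm/yr

dip-slip = heave / cos(dip) = 160 m / cos(22°) = 172.6 m
rate = 172.6 m / 769 ka = 0.000224 m/yr = 0.0224 cm/yr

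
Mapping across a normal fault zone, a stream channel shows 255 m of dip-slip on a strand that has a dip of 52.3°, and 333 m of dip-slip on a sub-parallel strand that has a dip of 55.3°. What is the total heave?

346 m

heave_A = 255 × cos(52.3°) = 155.9 m
heave_B = 333 × cos(55.3°) = 189.6 m
total = 155.9 + 189.6 = 346 m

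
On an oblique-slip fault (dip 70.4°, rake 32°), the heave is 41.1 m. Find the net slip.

231 m

dip-slip = heave / cos(dip) = 41.1 / cos(70.4°) = 122.5 m
net slip = dip-slip / sin(rake) = 122.5 / sin(32°) = 231 m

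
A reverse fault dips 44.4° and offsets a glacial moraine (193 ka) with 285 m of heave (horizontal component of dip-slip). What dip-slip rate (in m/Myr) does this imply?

dip-slip = heave / cos(dip) = 285 m / cos(44.4°) = 398.9 m
rate = 398.9 m / 193 ka = 0.00207 m/yr = 2070 m/Myr

2070 m/Myr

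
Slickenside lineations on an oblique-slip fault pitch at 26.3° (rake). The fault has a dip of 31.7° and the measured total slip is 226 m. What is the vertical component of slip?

52.6 m

dip-slip = net slip × sin(rake) = 226 m × sin(26.3°) = 100.1 m
throw = dip-slip × sin(dip) = 100.1 × sin(31.7°) = 52.6 m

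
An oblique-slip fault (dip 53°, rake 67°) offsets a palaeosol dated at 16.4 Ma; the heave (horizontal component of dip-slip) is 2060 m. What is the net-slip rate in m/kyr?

0.227 m/kyr

dip-slip = heave / cos(dip) = 2060 / cos(53°) = 3423 m
net slip = dip-slip / sin(rake) = 3423 / sin(67°) = 3719 m
rate = 3719 m / 16.4 Ma = 0.000227 m/yr = 0.227 m/kyr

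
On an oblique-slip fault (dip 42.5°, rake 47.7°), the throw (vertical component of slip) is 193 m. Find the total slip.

dip-slip = throw / sin(dip) = 193 / sin(42.5°) = 285.7 m
net slip = dip-slip / sin(rake) = 285.7 / sin(47.7°) = 386 m

386 m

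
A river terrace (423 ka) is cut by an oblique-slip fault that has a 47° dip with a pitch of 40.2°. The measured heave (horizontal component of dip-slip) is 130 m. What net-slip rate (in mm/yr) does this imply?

dip-slip = heave / cos(dip) = 130 / cos(47°) = 190.6 m
net slip = dip-slip / sin(rake) = 190.6 / sin(40.2°) = 295.3 m
rate = 295.3 m / 423 ka = 0.000698 m/yr = 0.698 mm/yr

0.698 mm/yr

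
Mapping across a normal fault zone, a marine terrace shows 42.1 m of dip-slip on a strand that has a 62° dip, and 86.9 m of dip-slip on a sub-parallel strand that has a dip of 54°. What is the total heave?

70.8 m

heave_A = 42.1 × cos(62°) = 19.76 m
heave_B = 86.9 × cos(54°) = 51.08 m
total = 19.76 + 51.08 = 70.8 m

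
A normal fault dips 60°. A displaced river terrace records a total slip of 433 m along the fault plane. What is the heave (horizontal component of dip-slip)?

heave = dip-slip × cos(dip) = 433 m × cos(60°) = 217 m

217 m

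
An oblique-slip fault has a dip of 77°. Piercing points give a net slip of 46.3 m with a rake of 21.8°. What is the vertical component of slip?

16.8 m

dip-slip = net slip × sin(rake) = 46.3 m × sin(21.8°) = 17.19 m
throw = dip-slip × sin(dip) = 17.19 × sin(77°) = 16.8 m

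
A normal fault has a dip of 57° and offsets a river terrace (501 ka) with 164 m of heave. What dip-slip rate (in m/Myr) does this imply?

dip-slip = heave / cos(dip) = 164 m / cos(57°) = 301.1 m
rate = 301.1 m / 501 ka = 0.000601 m/yr = 601 m/Myr

601 m/Myr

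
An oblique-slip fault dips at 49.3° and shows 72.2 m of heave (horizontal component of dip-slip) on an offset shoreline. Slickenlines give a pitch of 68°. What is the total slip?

119 m

dip-slip = heave / cos(dip) = 72.2 / cos(49.3°) = 110.7 m
net slip = dip-slip / sin(rake) = 110.7 / sin(68°) = 119 m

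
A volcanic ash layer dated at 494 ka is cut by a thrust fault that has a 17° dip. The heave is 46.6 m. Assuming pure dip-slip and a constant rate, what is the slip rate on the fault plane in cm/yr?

0.00986 cm/yr

dip-slip = heave / cos(dip) = 46.6 m / cos(17°) = 48.73 m
rate = 48.73 m / 494 ka = 0.0000986 m/yr = 0.00986 cm/yr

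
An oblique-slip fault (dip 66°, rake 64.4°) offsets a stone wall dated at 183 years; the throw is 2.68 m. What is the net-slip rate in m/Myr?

17800 m/Myr

dip-slip = throw / sin(dip) = 2.68 / sin(66°) = 2.934 m
net slip = dip-slip / sin(rake) = 2.934 / sin(64.4°) = 3.253 m
rate = 3.253 m / 183 years = 0.0178 m/yr = 17800 m/Myr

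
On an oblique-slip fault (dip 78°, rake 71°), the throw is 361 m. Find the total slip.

390 m

dip-slip = throw / sin(dip) = 361 / sin(78°) = 369.1 m
net slip = dip-slip / sin(rake) = 369.1 / sin(71°) = 390 m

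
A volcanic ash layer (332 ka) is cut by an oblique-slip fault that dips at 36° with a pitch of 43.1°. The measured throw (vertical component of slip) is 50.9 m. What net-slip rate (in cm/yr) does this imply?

0.0382 cm/yr

dip-slip = throw / sin(dip) = 50.9 / sin(36°) = 86.60 m
net slip = dip-slip / sin(rake) = 86.60 / sin(43.1°) = 126.7 m
rate = 126.7 m / 332 ka = 0.000382 m/yr = 0.0382 cm/yr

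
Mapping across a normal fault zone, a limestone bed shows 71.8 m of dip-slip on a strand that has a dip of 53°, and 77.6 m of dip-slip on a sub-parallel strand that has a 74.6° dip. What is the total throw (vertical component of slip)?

throw_A = 71.8 × sin(53°) = 57.34 m
throw_B = 77.6 × sin(74.6°) = 74.81 m
total = 57.34 + 74.81 = 132 m

132 m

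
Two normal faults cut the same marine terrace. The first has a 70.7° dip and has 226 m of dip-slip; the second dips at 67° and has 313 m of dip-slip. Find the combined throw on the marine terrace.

501 m

throw_A = 226 × sin(70.7°) = 213.3 m
throw_B = 313 × sin(67°) = 288.1 m
total = 213.3 + 288.1 = 501 m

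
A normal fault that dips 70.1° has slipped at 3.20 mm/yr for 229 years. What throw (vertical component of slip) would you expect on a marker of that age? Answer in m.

dip-slip = rate × time = 3.20 mm/yr × 229 years = 0.7328 m
throw = dip-slip × sin(dip) = 0.7328 × sin(70.1°) = 0.689 m

0.689 m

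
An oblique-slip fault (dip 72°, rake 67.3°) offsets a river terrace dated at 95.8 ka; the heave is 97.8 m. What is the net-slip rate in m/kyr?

dip-slip = heave / cos(dip) = 97.8 / cos(72°) = 316.5 m
net slip = dip-slip / sin(rake) = 316.5 / sin(67.3°) = 343.1 m
rate = 343.1 m / 95.8 ka = 0.00358 m/yr = 3.58 m/kyr

3.58 m/kyr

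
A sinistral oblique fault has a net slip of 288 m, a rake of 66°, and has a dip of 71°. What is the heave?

85.7 m

dip-slip = net slip × sin(rake) = 288 m × sin(66°) = 263.1 m
heave = dip-slip × cos(dip) = 263.1 × cos(71°) = 85.7 m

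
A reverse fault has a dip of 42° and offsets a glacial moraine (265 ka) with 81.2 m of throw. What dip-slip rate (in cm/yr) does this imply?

dip-slip = throw / sin(dip) = 81.2 m / sin(42°) = 121.4 m
rate = 121.4 m / 265 ka = 0.000458 m/yr = 0.0458 cm/yr

0.0458 cm/yr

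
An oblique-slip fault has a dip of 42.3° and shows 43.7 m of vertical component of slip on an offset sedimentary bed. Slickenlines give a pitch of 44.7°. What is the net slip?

dip-slip = throw / sin(dip) = 43.7 / sin(42.3°) = 64.93 m
net slip = dip-slip / sin(rake) = 64.93 / sin(44.7°) = 92.3 m

92.3 m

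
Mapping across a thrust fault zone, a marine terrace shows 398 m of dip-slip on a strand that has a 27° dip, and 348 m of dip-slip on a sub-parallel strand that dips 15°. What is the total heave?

691 m

heave_A = 398 × cos(27°) = 354.6 m
heave_B = 348 × cos(15°) = 336.1 m
total = 354.6 + 336.1 = 691 m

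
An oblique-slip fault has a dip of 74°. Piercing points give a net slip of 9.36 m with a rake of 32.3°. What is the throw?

dip-slip = net slip × sin(rake) = 9.36 m × sin(32.3°) = 5.002 m
throw = dip-slip × sin(dip) = 5.002 × sin(74°) = 4.81 m

4.81 m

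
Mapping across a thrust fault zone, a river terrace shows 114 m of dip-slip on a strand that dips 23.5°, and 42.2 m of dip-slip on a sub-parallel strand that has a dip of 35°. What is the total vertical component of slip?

69.7 m

throw_A = 114 × sin(23.5°) = 45.46 m
throw_B = 42.2 × sin(35°) = 24.20 m
total = 45.46 + 24.20 = 69.7 m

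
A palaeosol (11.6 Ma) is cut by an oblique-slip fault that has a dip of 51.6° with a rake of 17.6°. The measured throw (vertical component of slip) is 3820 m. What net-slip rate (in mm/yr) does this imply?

1.39 mm/yr

dip-slip = throw / sin(dip) = 3820 / sin(51.6°) = 4874 m
net slip = dip-slip / sin(rake) = 4874 / sin(17.6°) = 16120 m
rate = 16120 m / 11.6 Ma = 0.00139 m/yr = 1.39 mm/yr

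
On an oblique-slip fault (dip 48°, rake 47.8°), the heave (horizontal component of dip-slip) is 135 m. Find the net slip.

272 m

dip-slip = heave / cos(dip) = 135 / cos(48°) = 201.8 m
net slip = dip-slip / sin(rake) = 201.8 / sin(47.8°) = 272 m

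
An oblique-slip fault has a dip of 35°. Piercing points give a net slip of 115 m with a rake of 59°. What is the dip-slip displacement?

dip-slip = net slip × sin(rake) = 115 m × sin(59°) = 98.6 m

98.6 m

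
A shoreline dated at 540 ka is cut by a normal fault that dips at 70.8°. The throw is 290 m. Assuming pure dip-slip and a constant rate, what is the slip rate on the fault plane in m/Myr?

dip-slip = throw / sin(dip) = 290 m / sin(70.8°) = 307.1 m
rate = 307.1 m / 540 ka = 0.000569 m/yr = 569 m/Myr

569 m/Myr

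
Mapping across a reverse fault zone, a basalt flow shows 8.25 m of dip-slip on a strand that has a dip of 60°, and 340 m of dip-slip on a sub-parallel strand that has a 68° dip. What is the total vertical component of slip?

throw_A = 8.25 × sin(60°) = 7.145 m
throw_B = 340 × sin(68°) = 315.2 m
total = 7.145 + 315.2 = 322 m

322 m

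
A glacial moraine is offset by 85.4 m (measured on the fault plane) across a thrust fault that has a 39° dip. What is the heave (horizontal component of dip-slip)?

66.4 m

heave = dip-slip × cos(dip) = 85.4 m × cos(39°) = 66.4 m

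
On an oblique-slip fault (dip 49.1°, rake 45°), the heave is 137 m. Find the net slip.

dip-slip = heave / cos(dip) = 137 / cos(49.1°) = 209.2 m
net slip = dip-slip / sin(rake) = 209.2 / sin(45°) = 296 m

296 m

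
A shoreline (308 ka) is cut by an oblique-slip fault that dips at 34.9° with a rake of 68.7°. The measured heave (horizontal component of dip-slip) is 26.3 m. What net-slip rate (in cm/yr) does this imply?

0.0112 cm/yr

dip-slip = heave / cos(dip) = 26.3 / cos(34.9°) = 32.07 m
net slip = dip-slip / sin(rake) = 32.07 / sin(68.7°) = 34.42 m
rate = 34.42 m / 308 ka = 0.000112 m/yr = 0.0112 cm/yr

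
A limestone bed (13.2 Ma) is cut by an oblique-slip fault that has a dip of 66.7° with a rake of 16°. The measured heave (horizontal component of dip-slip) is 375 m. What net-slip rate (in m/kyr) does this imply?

dip-slip = heave / cos(dip) = 375 / cos(66.7°) = 948.1 m
net slip = dip-slip / sin(rake) = 948.1 / sin(16°) = 3440 m
rate = 3440 m / 13.2 Ma = 0.000261 m/yr = 0.261 m/kyr

0.261 m/kyr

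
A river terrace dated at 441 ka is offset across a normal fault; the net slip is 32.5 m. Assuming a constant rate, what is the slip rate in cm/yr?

rate = 32.5 m / 441 ka = 0.0000737 m/yr = 0.00737 cm/yr

0.00737 cm/yr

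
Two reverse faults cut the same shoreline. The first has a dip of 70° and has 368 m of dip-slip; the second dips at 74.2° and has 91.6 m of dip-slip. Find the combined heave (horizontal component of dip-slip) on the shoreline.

151 m

heave_A = 368 × cos(70°) = 125.9 m
heave_B = 91.6 × cos(74.2°) = 24.94 m
total = 125.9 + 24.94 = 151 m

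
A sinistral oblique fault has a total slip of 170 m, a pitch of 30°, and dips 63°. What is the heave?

38.6 m

dip-slip = net slip × sin(rake) = 170 m × sin(30°) = 85 m
heave = dip-slip × cos(dip) = 85 × cos(63°) = 38.6 m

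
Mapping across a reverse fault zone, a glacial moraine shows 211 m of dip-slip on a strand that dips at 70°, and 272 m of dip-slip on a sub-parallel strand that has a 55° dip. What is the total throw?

throw_A = 211 × sin(70°) = 198.3 m
throw_B = 272 × sin(55°) = 222.8 m
total = 198.3 + 222.8 = 421 m

421 m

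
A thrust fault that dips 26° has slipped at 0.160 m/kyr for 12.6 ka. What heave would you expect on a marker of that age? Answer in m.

1.81 m

dip-slip = rate × time = 0.160 m/kyr × 12.6 ka = 2.016 m
heave = dip-slip × cos(dip) = 2.016 × cos(26°) = 1.81 m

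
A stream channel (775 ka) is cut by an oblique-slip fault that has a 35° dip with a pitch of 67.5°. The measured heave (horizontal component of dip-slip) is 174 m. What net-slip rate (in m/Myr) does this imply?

dip-slip = heave / cos(dip) = 174 / cos(35°) = 212.4 m
net slip = dip-slip / sin(rake) = 212.4 / sin(67.5°) = 229.9 m
rate = 229.9 m / 775 ka = 0.000297 m/yr = 297 m/Myr

297 m/Myr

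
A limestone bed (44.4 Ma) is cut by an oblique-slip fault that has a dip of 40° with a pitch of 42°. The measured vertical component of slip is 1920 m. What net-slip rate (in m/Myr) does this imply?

dip-slip = throw / sin(dip) = 1920 / sin(40°) = 2987 m
net slip = dip-slip / sin(rake) = 2987 / sin(42°) = 4464 m
rate = 4464 m / 44.4 Ma = 0.000101 m/yr = 101 m/Myr

101 m/Myr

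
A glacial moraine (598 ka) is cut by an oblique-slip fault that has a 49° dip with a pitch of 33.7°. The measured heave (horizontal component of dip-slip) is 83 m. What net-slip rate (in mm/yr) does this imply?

0.381 mm/yr

dip-slip = heave / cos(dip) = 83 / cos(49°) = 126.5 m
net slip = dip-slip / sin(rake) = 126.5 / sin(33.7°) = 228 m
rate = 228 m / 598 ka = 0.000381 m/yr = 0.381 mm/yr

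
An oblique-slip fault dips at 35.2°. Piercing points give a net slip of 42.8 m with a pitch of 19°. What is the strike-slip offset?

strike-slip = net slip × cos(rake) = 42.8 m × cos(19°) = 40.5 m

40.5 m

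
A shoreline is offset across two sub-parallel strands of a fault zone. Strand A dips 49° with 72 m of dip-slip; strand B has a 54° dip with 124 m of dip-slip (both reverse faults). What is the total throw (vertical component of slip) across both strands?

155 m

throw_A = 72 × sin(49°) = 54.34 m
throw_B = 124 × sin(54°) = 100.3 m
total = 54.34 + 100.3 = 155 m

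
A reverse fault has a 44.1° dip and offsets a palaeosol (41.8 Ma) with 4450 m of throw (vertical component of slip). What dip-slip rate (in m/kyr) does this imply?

dip-slip = throw / sin(dip) = 4450 m / sin(44.1°) = 6394 m
rate = 6394 m / 41.8 Ma = 0.000153 m/yr = 0.153 m/kyr

0.153 m/kyr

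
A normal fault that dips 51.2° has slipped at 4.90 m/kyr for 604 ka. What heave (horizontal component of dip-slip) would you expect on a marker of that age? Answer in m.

dip-slip = rate × time = 4.90 m/kyr × 604 ka = 2960 m
heave = dip-slip × cos(dip) = 2960 × cos(51.2°) = 1850 m

1850 m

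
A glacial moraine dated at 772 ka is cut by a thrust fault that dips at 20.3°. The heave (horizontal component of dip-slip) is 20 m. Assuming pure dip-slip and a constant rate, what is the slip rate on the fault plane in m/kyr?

dip-slip = heave / cos(dip) = 20 m / cos(20.3°) = 21.32 m
rate = 21.32 m / 772 ka = 0.0000276 m/yr = 0.0276 m/kyr

0.0276 m/kyr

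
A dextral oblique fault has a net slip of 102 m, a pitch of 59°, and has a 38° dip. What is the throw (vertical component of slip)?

53.8 m

dip-slip = net slip × sin(rake) = 102 m × sin(59°) = 87.43 m
throw = dip-slip × sin(dip) = 87.43 × sin(38°) = 53.8 m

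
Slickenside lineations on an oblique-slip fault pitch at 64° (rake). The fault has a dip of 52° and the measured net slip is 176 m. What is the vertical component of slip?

dip-slip = net slip × sin(rake) = 176 m × sin(64°) = 158.2 m
throw = dip-slip × sin(dip) = 158.2 × sin(52°) = 125 m

125 m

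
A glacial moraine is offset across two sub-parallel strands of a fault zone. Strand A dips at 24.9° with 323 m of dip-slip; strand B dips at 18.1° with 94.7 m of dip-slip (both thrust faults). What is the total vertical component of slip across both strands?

throw_A = 323 × sin(24.9°) = 136 m
throw_B = 94.7 × sin(18.1°) = 29.42 m
total = 136 + 29.42 = 165 m

165 m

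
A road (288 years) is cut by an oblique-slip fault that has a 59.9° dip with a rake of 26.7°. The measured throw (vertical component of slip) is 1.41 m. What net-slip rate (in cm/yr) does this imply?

1.26 cm/yr

dip-slip = throw / sin(dip) = 1.41 / sin(59.9°) = 1.630 m
net slip = dip-slip / sin(rake) = 1.630 / sin(26.7°) = 3.627 m
rate = 3.627 m / 288 years = 0.0126 m/yr = 1.26 cm/yr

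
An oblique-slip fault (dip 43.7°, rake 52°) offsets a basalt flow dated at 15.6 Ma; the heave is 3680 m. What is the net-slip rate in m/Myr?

dip-slip = heave / cos(dip) = 3680 / cos(43.7°) = 5090 m
net slip = dip-slip / sin(rake) = 5090 / sin(52°) = 6459 m
rate = 6459 m / 15.6 Ma = 0.000414 m/yr = 414 m/Myr

414 m/Myr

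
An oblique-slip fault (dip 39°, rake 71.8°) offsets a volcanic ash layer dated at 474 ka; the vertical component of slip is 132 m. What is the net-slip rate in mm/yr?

dip-slip = throw / sin(dip) = 132 / sin(39°) = 209.8 m
net slip = dip-slip / sin(rake) = 209.8 / sin(71.8°) = 220.8 m
rate = 220.8 m / 474 ka = 0.000466 m/yr = 0.466 mm/yr

0.466 mm/yr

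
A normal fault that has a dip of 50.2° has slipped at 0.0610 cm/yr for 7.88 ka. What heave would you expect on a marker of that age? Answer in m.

3.08 m

dip-slip = rate × time = 0.0610 cm/yr × 7.88 ka = 4.807 m
heave = dip-slip × cos(dip) = 4.807 × cos(50.2°) = 3.08 m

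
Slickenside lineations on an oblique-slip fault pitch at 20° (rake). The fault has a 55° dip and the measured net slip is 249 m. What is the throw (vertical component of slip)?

dip-slip = net slip × sin(rake) = 249 m × sin(20°) = 85.16 m
throw = dip-slip × sin(dip) = 85.16 × sin(55°) = 69.8 m

69.8 m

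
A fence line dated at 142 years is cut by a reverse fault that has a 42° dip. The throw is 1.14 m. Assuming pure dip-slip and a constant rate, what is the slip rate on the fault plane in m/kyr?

12 m/kyr

dip-slip = throw / sin(dip) = 1.14 m / sin(42°) = 1.704 m
rate = 1.704 m / 142 years = 0.0120 m/yr = 12 m/kyr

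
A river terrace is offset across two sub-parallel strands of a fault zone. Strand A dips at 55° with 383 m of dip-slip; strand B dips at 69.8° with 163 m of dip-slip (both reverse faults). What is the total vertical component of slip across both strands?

467 m

throw_A = 383 × sin(55°) = 313.7 m
throw_B = 163 × sin(69.8°) = 153 m
total = 313.7 + 153 = 467 m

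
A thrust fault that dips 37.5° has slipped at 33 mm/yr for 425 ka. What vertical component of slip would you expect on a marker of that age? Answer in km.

dip-slip = rate × time = 33 mm/yr × 425 ka = 14020 m
throw = dip-slip × sin(dip) = 14020 × sin(37.5°) = 8540 m = 8.54 km

8.54 km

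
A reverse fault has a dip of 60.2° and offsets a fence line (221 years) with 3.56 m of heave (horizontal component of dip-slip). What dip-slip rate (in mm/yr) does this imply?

32.4 mm/yr

dip-slip = heave / cos(dip) = 3.56 m / cos(60.2°) = 7.163 m
rate = 7.163 m / 221 years = 0.0324 m/yr = 32.4 mm/yr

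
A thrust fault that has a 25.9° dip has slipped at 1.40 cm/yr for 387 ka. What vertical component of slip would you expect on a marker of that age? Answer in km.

dip-slip = rate × time = 1.40 cm/yr × 387 ka = 5418 m
throw = dip-slip × sin(dip) = 5418 × sin(25.9°) = 2370 m = 2.37 km

2.37 km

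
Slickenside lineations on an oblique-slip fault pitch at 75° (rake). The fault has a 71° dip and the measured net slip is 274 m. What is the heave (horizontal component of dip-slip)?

dip-slip = net slip × sin(rake) = 274 m × sin(75°) = 264.7 m
heave = dip-slip × cos(dip) = 264.7 × cos(71°) = 86.2 m

86.2 m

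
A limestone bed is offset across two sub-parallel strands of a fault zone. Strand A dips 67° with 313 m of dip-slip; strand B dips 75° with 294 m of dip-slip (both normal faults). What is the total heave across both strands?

heave_A = 313 × cos(67°) = 122.3 m
heave_B = 294 × cos(75°) = 76.09 m
total = 122.3 + 76.09 = 198 m

198 m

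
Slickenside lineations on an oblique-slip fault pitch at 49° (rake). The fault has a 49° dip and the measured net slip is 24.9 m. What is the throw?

14.2 m

dip-slip = net slip × sin(rake) = 24.9 m × sin(49°) = 18.79 m
throw = dip-slip × sin(dip) = 18.79 × sin(49°) = 14.2 m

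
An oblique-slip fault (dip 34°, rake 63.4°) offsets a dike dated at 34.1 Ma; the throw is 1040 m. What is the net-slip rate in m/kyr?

0.0610 m/kyr

dip-slip = throw / sin(dip) = 1040 / sin(34°) = 1860 m
net slip = dip-slip / sin(rake) = 1860 / sin(63.4°) = 2080 m
rate = 2080 m / 34.1 Ma = 0.0000610 m/yr = 0.0610 m/kyr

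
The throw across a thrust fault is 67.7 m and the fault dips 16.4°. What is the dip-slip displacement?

240 m

dip-slip = throw / sin(dip) = 67.7 / sin(16.4°) = 240 m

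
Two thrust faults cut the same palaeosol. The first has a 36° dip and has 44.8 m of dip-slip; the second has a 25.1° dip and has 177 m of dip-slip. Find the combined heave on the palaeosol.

197 m

heave_A = 44.8 × cos(36°) = 36.24 m
heave_B = 177 × cos(25.1°) = 160.3 m
total = 36.24 + 160.3 = 197 m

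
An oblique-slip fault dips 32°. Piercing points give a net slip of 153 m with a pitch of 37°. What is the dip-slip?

dip-slip = net slip × sin(rake) = 153 m × sin(37°) = 92.1 m

92.1 m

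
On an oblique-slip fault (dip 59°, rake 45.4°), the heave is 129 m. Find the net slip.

dip-slip = heave / cos(dip) = 129 / cos(59°) = 250.5 m
net slip = dip-slip / sin(rake) = 250.5 / sin(45.4°) = 352 m

352 m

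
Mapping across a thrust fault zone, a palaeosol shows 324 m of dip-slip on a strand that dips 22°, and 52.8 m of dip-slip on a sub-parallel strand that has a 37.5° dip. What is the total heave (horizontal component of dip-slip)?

342 m

heave_A = 324 × cos(22°) = 300.4 m
heave_B = 52.8 × cos(37.5°) = 41.89 m
total = 300.4 + 41.89 = 342 m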